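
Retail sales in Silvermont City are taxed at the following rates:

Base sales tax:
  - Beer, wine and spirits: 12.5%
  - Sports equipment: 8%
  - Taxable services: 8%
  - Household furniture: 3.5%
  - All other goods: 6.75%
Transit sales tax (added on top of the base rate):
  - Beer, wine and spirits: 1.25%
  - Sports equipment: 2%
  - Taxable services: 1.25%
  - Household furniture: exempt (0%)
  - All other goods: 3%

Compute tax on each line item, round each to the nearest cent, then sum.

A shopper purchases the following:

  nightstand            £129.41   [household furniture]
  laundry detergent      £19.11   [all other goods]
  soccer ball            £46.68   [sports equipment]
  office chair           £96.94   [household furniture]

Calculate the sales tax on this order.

Nightstand £129.41: household furniture → 3.5% + 0% transit = 3.5% → £4.53
Laundry detergent £19.11: all other goods → 6.75% + 3% transit = 9.75% → £1.86
Soccer ball £46.68: sports equipment → 8% + 2% transit = 10% → £4.67
Office chair £96.94: household furniture → 3.5% + 0% transit = 3.5% → £3.39
Total tax = £4.53 + £1.86 + £4.67 + £3.39 = £14.45

£14.45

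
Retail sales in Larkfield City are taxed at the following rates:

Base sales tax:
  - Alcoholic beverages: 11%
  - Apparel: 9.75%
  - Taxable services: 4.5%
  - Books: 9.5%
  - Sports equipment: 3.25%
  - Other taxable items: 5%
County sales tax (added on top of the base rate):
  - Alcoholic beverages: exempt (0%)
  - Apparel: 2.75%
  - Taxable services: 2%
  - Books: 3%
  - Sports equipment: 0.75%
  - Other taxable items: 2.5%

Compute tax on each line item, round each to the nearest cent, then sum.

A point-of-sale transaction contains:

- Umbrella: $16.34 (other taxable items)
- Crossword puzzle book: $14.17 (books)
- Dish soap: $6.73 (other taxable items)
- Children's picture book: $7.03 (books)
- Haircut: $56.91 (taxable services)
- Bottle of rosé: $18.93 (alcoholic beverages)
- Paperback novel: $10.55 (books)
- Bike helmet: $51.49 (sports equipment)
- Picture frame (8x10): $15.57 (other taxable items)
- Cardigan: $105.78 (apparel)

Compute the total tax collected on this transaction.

$27.93

Umbrella $16.34: other taxable items → 5% + 2.5% county = 7.5% → $1.23
Crossword puzzle book $14.17: books → 9.5% + 3% county = 12.5% → $1.77
Dish soap $6.73: other taxable items → 5% + 2.5% county = 7.5% → $0.50
Children's picture book $7.03: books → 9.5% + 3% county = 12.5% → $0.88
Haircut $56.91: taxable services → 4.5% + 2% county = 6.5% → $3.70
Bottle of rosé $18.93: alcoholic beverages → 11% + 0% county = 11% → $2.08
Paperback novel $10.55: books → 9.5% + 3% county = 12.5% → $1.32
Bike helmet $51.49: sports equipment → 3.25% + 0.75% county = 4% → $2.06
Picture frame (8x10) $15.57: other taxable items → 5% + 2.5% county = 7.5% → $1.17
Cardigan $105.78: apparel → 9.75% + 2.75% county = 12.5% → $13.22
Total tax = $1.23 + $1.77 + $0.50 + $0.88 + $3.70 + $2.08 + $1.32 + $2.06 + $1.17 + $13.22 = $27.93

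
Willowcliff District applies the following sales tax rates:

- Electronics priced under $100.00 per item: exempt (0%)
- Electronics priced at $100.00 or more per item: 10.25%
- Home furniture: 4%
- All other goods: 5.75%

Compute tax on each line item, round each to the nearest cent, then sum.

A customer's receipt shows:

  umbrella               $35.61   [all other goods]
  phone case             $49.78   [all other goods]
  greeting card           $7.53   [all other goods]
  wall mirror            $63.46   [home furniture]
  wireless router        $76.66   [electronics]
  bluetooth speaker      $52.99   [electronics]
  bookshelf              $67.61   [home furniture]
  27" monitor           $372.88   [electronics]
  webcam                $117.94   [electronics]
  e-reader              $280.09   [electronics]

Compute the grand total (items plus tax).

$1214.15

Umbrella $35.61: all other goods → 5.75% → $2.05
Phone case $49.78: all other goods → 5.75% → $2.86
Greeting card $7.53: all other goods → 5.75% → $0.43
Wall mirror $63.46: home furniture → 4% → $2.54
Wireless router $76.66: electronics, under $100.00 → 0% → $0.00
Bluetooth speaker $52.99: electronics, under $100.00 → 0% → $0.00
Bookshelf $67.61: home furniture → 4% → $2.70
27" monitor $372.88: electronics, $100.00 or more → 10.25% → $38.22
Webcam $117.94: electronics, $100.00 or more → 10.25% → $12.09
E-reader $280.09: electronics, $100.00 or more → 10.25% → $28.71
Subtotal = $1124.55; tax = $89.60; total due = $1214.15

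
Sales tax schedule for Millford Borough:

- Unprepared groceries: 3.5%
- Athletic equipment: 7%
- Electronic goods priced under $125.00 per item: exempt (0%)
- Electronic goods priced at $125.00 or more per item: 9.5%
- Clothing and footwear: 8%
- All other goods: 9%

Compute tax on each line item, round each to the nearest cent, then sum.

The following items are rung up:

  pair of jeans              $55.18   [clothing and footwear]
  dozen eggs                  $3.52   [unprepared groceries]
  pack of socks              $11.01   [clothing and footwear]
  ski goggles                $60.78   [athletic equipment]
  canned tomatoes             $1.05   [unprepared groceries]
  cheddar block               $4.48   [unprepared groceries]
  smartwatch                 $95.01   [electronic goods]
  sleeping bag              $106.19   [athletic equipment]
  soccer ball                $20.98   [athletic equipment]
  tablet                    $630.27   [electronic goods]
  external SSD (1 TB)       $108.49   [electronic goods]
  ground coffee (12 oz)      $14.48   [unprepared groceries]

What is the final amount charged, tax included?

$1190.59

Pair of jeans $55.18: clothing and footwear → 8% → $4.41
Dozen eggs $3.52: unprepared groceries → 3.5% → $0.12
Pack of socks $11.01: clothing and footwear → 8% → $0.88
Ski goggles $60.78: athletic equipment → 7% → $4.25
Canned tomatoes $1.05: unprepared groceries → 3.5% → $0.04
Cheddar block $4.48: unprepared groceries → 3.5% → $0.16
Smartwatch $95.01: electronic goods, under $125.00 → 0% → $0.00
Sleeping bag $106.19: athletic equipment → 7% → $7.43
Soccer ball $20.98: athletic equipment → 7% → $1.47
Tablet $630.27: electronic goods, $125.00 or more → 9.5% → $59.88
External SSD (1 TB) $108.49: electronic goods, under $125.00 → 0% → $0.00
Ground coffee (12 oz) $14.48: unprepared groceries → 3.5% → $0.51
Subtotal = $1111.44; tax = $79.15; total due = $1190.59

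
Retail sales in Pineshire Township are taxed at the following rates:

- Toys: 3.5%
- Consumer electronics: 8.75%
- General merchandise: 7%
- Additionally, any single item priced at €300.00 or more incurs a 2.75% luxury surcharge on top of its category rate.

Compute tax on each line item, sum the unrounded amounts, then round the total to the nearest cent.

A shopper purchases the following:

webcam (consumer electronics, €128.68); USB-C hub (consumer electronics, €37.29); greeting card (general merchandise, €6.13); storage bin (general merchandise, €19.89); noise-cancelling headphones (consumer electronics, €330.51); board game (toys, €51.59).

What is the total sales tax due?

€56.16

Webcam €128.68: consumer electronics → 8.75% → €11.2595
USB-C hub €37.29: consumer electronics → 8.75% → €3.262875
Greeting card €6.13: general merchandise → 7% → €0.4291
Storage bin €19.89: general merchandise → 7% → €1.3923
Noise-cancelling headphones €330.51: consumer electronics → 8.75% + 2.75% surcharge = 11.5% → €38.00865
Board game €51.59: toys → 3.5% → €1.80565
Unrounded tax sum = €56.158075 → €56.16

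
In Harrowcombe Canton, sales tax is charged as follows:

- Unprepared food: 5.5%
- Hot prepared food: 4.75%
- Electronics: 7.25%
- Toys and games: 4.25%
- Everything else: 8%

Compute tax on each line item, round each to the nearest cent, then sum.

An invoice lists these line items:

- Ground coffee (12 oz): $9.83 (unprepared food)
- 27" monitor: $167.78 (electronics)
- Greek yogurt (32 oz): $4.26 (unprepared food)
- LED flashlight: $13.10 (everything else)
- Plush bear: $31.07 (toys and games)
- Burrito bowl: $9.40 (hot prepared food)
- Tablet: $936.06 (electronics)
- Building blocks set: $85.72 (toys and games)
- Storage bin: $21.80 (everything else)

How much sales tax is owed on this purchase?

Ground coffee (12 oz) $9.83: unprepared food → 5.5% → $0.54
27" monitor $167.78: electronics → 7.25% → $12.16
Greek yogurt (32 oz) $4.26: unprepared food → 5.5% → $0.23
LED flashlight $13.10: everything else → 8% → $1.05
Plush bear $31.07: toys and games → 4.25% → $1.32
Burrito bowl $9.40: hot prepared food → 4.75% → $0.45
Tablet $936.06: electronics → 7.25% → $67.86
Building blocks set $85.72: toys and games → 4.25% → $3.64
Storage bin $21.80: everything else → 8% → $1.74
Total tax = $0.54 + $12.16 + $0.23 + $1.05 + $1.32 + $0.45 + $67.86 + $3.64 + $1.74 = $88.99

$88.99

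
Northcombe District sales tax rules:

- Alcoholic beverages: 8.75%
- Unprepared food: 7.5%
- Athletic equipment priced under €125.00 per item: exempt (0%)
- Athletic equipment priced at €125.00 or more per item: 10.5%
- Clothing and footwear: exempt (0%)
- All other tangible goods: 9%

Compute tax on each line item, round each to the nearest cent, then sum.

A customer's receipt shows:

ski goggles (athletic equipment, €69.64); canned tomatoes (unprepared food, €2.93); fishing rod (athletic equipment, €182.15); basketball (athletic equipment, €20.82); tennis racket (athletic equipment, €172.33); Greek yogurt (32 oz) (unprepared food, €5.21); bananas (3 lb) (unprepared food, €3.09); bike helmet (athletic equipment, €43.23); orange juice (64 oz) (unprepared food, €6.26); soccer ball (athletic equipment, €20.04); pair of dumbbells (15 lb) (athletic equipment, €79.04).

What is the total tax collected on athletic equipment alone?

€37.22

Ski goggles €69.64: athletic equipment, under €125.00 → 0% → €0.00
Fishing rod €182.15: athletic equipment, €125.00 or more → 10.5% → €19.13
Basketball €20.82: athletic equipment, under €125.00 → 0% → €0.00
Tennis racket €172.33: athletic equipment, €125.00 or more → 10.5% → €18.09
Bike helmet €43.23: athletic equipment, under €125.00 → 0% → €0.00
Soccer ball €20.04: athletic equipment, under €125.00 → 0% → €0.00
Pair of dumbbells (15 lb) €79.04: athletic equipment, under €125.00 → 0% → €0.00
Tax on athletic equipment = €0.00 + €19.13 + €0.00 + €18.09 + €0.00 + €0.00 + €0.00 = €37.22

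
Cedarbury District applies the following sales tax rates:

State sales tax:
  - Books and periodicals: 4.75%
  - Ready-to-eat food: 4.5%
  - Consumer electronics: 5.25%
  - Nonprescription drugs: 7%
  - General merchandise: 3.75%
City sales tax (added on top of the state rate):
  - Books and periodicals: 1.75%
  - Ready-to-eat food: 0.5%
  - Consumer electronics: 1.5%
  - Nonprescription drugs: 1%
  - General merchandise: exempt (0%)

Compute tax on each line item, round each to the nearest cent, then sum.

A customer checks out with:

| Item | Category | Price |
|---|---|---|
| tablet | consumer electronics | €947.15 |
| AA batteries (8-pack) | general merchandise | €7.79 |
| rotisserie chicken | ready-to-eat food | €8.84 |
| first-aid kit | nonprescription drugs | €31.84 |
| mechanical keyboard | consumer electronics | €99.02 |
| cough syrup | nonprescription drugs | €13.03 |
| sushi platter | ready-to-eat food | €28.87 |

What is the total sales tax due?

€76.37

Tablet €947.15: consumer electronics → 5.25% + 1.5% city = 6.75% → €63.93
AA batteries (8-pack) €7.79: general merchandise → 3.75% + 0% city = 3.75% → €0.29
Rotisserie chicken €8.84: ready-to-eat food → 4.5% + 0.5% city = 5% → €0.44
First-aid kit €31.84: nonprescription drugs → 7% + 1% city = 8% → €2.55
Mechanical keyboard €99.02: consumer electronics → 5.25% + 1.5% city = 6.75% → €6.68
Cough syrup €13.03: nonprescription drugs → 7% + 1% city = 8% → €1.04
Sushi platter €28.87: ready-to-eat food → 4.5% + 0.5% city = 5% → €1.44
Total tax = €63.93 + €0.29 + €0.44 + €2.55 + €6.68 + €1.04 + €1.44 = €76.37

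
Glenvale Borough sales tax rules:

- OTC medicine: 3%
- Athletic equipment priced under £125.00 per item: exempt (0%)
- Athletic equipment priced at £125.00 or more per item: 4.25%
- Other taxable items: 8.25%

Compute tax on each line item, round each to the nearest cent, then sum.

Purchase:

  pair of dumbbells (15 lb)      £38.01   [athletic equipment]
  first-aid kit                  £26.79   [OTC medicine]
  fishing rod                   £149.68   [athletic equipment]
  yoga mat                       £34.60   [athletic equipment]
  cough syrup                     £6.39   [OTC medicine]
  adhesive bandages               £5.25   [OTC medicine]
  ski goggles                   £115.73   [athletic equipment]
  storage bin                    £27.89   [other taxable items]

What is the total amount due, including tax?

£414.15

Pair of dumbbells (15 lb) £38.01: athletic equipment, under £125.00 → 0% → £0.00
First-aid kit £26.79: OTC medicine → 3% → £0.80
Fishing rod £149.68: athletic equipment, £125.00 or more → 4.25% → £6.36
Yoga mat £34.60: athletic equipment, under £125.00 → 0% → £0.00
Cough syrup £6.39: OTC medicine → 3% → £0.19
Adhesive bandages £5.25: OTC medicine → 3% → £0.16
Ski goggles £115.73: athletic equipment, under £125.00 → 0% → £0.00
Storage bin £27.89: other taxable items → 8.25% → £2.30
Subtotal = £404.34; tax = £9.81; total due = £414.15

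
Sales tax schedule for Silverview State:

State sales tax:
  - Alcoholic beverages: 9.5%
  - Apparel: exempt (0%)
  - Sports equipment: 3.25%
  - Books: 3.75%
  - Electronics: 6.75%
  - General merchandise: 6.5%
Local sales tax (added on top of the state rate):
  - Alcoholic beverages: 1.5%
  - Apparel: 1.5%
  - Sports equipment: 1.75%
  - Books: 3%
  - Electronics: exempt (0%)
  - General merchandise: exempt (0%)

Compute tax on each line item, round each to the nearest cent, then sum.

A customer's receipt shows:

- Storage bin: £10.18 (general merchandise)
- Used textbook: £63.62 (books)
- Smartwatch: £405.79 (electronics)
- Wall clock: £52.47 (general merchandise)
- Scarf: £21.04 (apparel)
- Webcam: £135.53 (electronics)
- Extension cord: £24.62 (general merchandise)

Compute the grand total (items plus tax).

£760.07

Storage bin £10.18: general merchandise → 6.5% + 0% local = 6.5% → £0.66
Used textbook £63.62: books → 3.75% + 3% local = 6.75% → £4.29
Smartwatch £405.79: electronics → 6.75% + 0% local = 6.75% → £27.39
Wall clock £52.47: general merchandise → 6.5% + 0% local = 6.5% → £3.41
Scarf £21.04: apparel → 0% + 1.5% local = 1.5% → £0.32
Webcam £135.53: electronics → 6.75% + 0% local = 6.75% → £9.15
Extension cord £24.62: general merchandise → 6.5% + 0% local = 6.5% → £1.60
Subtotal = £713.25; tax = £46.82; total due = £760.07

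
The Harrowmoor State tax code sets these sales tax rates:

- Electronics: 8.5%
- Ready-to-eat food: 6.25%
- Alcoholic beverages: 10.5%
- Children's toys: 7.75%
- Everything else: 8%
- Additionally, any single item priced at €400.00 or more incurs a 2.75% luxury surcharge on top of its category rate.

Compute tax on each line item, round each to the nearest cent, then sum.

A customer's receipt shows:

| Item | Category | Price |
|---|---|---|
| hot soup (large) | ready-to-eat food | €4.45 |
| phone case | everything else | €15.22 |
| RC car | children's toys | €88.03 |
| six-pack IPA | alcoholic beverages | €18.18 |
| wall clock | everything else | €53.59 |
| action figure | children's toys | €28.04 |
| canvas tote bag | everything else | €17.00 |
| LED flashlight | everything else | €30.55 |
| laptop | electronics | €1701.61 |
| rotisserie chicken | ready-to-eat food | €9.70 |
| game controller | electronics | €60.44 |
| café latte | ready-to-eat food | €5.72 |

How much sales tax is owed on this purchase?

Hot soup (large) €4.45: ready-to-eat food → 6.25% → €0.28
Phone case €15.22: everything else → 8% → €1.22
RC car €88.03: children's toys → 7.75% → €6.82
Six-pack IPA €18.18: alcoholic beverages → 10.5% → €1.91
Wall clock €53.59: everything else → 8% → €4.29
Action figure €28.04: children's toys → 7.75% → €2.17
Canvas tote bag €17.00: everything else → 8% → €1.36
LED flashlight €30.55: everything else → 8% → €2.44
Laptop €1701.61: electronics → 8.5% + 2.75% surcharge = 11.25% → €191.43
Rotisserie chicken €9.70: ready-to-eat food → 6.25% → €0.61
Game controller €60.44: electronics → 8.5% → €5.14
Café latte €5.72: ready-to-eat food → 6.25% → €0.36
Total tax = €0.28 + €1.22 + €6.82 + €1.91 + €4.29 + €2.17 + €1.36 + €2.44 + €191.43 + €0.61 + €5.14 + €0.36 = €218.03

€218.03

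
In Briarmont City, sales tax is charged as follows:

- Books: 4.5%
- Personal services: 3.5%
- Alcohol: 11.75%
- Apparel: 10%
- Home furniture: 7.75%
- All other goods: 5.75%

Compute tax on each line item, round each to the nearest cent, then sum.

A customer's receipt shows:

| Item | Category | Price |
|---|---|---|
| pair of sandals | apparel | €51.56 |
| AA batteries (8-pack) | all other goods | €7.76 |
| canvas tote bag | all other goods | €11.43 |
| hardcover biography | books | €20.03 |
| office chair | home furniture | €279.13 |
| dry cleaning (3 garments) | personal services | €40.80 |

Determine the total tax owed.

€30.23

Pair of sandals €51.56: apparel → 10% → €5.16
AA batteries (8-pack) €7.76: all other goods → 5.75% → €0.45
Canvas tote bag €11.43: all other goods → 5.75% → €0.66
Hardcover biography €20.03: books → 4.5% → €0.90
Office chair €279.13: home furniture → 7.75% → €21.63
Dry cleaning (3 garments) €40.80: personal services → 3.5% → €1.43
Total tax = €5.16 + €0.45 + €0.66 + €0.90 + €21.63 + €1.43 = €30.23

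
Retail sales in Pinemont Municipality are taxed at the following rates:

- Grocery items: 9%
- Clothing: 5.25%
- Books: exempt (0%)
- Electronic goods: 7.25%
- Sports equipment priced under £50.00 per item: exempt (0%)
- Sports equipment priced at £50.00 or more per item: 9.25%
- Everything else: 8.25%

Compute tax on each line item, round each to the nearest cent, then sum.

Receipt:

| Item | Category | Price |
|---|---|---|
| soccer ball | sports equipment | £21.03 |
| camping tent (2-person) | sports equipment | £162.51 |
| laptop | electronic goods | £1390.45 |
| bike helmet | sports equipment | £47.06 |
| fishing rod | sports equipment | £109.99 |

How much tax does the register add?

£126.01

Soccer ball £21.03: sports equipment, under £50.00 → 0% → £0.00
Camping tent (2-person) £162.51: sports equipment, £50.00 or more → 9.25% → £15.03
Laptop £1390.45: electronic goods → 7.25% → £100.81
Bike helmet £47.06: sports equipment, under £50.00 → 0% → £0.00
Fishing rod £109.99: sports equipment, £50.00 or more → 9.25% → £10.17
Total tax = £15.03 + £100.81 + £10.17 = £126.01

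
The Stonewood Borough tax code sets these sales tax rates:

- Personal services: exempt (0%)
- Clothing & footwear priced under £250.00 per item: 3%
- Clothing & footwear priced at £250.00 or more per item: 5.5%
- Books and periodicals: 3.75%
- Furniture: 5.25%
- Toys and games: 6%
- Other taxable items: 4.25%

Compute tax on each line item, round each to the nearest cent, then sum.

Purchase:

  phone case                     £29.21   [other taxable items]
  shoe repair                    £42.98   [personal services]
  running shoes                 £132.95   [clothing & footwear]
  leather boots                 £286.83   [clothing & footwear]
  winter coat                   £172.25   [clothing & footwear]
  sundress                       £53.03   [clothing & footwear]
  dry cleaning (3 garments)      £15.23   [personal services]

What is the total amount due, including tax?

Phone case £29.21: other taxable items → 4.25% → £1.24
Shoe repair £42.98: personal services → 0% → £0.00
Running shoes £132.95: clothing & footwear, under £250.00 → 3% → £3.99
Leather boots £286.83: clothing & footwear, £250.00 or more → 5.5% → £15.78
Winter coat £172.25: clothing & footwear, under £250.00 → 3% → £5.17
Sundress £53.03: clothing & footwear, under £250.00 → 3% → £1.59
Dry cleaning (3 garments) £15.23: personal services → 0% → £0.00
Subtotal = £732.48; tax = £27.77; total due = £760.25

£760.25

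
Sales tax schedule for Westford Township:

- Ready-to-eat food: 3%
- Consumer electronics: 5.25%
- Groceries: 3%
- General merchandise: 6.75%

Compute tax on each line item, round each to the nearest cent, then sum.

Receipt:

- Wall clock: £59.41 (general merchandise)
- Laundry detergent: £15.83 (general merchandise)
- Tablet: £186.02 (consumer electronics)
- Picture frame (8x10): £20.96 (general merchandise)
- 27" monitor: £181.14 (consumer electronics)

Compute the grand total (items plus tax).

£489.13

Wall clock £59.41: general merchandise → 6.75% → £4.01
Laundry detergent £15.83: general merchandise → 6.75% → £1.07
Tablet £186.02: consumer electronics → 5.25% → £9.77
Picture frame (8x10) £20.96: general merchandise → 6.75% → £1.41
27" monitor £181.14: consumer electronics → 5.25% → £9.51
Subtotal = £463.36; tax = £25.77; total due = £489.13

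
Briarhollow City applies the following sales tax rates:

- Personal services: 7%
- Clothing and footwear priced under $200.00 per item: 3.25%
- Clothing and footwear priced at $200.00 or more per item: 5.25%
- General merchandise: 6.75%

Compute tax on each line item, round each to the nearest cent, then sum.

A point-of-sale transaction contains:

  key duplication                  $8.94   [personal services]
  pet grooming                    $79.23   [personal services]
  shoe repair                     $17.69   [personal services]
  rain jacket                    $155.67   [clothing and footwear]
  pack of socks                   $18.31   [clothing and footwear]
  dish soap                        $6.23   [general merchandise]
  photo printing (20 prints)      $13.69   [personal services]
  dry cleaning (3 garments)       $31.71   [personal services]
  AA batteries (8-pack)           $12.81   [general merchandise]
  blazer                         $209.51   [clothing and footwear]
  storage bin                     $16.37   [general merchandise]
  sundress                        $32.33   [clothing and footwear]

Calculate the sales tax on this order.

$30.69

Key duplication $8.94: personal services → 7% → $0.63
Pet grooming $79.23: personal services → 7% → $5.55
Shoe repair $17.69: personal services → 7% → $1.24
Rain jacket $155.67: clothing and footwear, under $200.00 → 3.25% → $5.06
Pack of socks $18.31: clothing and footwear, under $200.00 → 3.25% → $0.60
Dish soap $6.23: general merchandise → 6.75% → $0.42
Photo printing (20 prints) $13.69: personal services → 7% → $0.96
Dry cleaning (3 garments) $31.71: personal services → 7% → $2.22
AA batteries (8-pack) $12.81: general merchandise → 6.75% → $0.86
Blazer $209.51: clothing and footwear, $200.00 or more → 5.25% → $11.00
Storage bin $16.37: general merchandise → 6.75% → $1.10
Sundress $32.33: clothing and footwear, under $200.00 → 3.25% → $1.05
Total tax = $0.63 + $5.55 + $1.24 + $5.06 + $0.60 + $0.42 + $0.96 + $2.22 + $0.86 + $11.00 + $1.10 + $1.05 = $30.69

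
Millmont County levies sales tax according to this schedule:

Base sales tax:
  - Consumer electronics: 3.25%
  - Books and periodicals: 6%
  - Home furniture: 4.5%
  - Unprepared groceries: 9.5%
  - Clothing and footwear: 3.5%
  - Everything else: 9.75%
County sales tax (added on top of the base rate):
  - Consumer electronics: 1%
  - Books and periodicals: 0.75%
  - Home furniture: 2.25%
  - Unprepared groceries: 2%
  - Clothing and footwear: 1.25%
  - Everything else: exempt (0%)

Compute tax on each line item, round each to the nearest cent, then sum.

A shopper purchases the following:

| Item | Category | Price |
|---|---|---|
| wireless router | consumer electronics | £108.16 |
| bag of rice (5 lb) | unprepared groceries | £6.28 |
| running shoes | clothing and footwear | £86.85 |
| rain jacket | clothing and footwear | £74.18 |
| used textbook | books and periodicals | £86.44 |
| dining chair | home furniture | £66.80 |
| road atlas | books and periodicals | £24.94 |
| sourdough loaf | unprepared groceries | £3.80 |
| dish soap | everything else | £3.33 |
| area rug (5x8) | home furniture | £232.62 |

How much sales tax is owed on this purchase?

Wireless router £108.16: consumer electronics → 3.25% + 1% county = 4.25% → £4.60
Bag of rice (5 lb) £6.28: unprepared groceries → 9.5% + 2% county = 11.5% → £0.72
Running shoes £86.85: clothing and footwear → 3.5% + 1.25% county = 4.75% → £4.13
Rain jacket £74.18: clothing and footwear → 3.5% + 1.25% county = 4.75% → £3.52
Used textbook £86.44: books and periodicals → 6% + 0.75% county = 6.75% → £5.83
Dining chair £66.80: home furniture → 4.5% + 2.25% county = 6.75% → £4.51
Road atlas £24.94: books and periodicals → 6% + 0.75% county = 6.75% → £1.68
Sourdough loaf £3.80: unprepared groceries → 9.5% + 2% county = 11.5% → £0.44
Dish soap £3.33: everything else → 9.75% + 0% county = 9.75% → £0.32
Area rug (5x8) £232.62: home furniture → 4.5% + 2.25% county = 6.75% → £15.70
Total tax = £4.60 + £0.72 + £4.13 + £3.52 + £5.83 + £4.51 + £1.68 + £0.44 + £0.32 + £15.70 = £41.45

£41.45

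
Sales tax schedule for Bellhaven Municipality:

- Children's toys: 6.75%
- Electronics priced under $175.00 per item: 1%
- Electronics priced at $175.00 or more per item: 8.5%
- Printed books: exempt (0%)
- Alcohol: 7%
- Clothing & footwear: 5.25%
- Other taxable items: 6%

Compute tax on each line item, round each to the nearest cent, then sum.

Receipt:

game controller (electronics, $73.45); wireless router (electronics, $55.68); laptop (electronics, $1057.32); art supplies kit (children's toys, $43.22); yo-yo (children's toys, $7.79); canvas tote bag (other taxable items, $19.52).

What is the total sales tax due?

$95.78

Game controller $73.45: electronics, under $175.00 → 1% → $0.73
Wireless router $55.68: electronics, under $175.00 → 1% → $0.56
Laptop $1057.32: electronics, $175.00 or more → 8.5% → $89.87
Art supplies kit $43.22: children's toys → 6.75% → $2.92
Yo-yo $7.79: children's toys → 6.75% → $0.53
Canvas tote bag $19.52: other taxable items → 6% → $1.17
Total tax = $0.73 + $0.56 + $89.87 + $2.92 + $0.53 + $1.17 = $95.78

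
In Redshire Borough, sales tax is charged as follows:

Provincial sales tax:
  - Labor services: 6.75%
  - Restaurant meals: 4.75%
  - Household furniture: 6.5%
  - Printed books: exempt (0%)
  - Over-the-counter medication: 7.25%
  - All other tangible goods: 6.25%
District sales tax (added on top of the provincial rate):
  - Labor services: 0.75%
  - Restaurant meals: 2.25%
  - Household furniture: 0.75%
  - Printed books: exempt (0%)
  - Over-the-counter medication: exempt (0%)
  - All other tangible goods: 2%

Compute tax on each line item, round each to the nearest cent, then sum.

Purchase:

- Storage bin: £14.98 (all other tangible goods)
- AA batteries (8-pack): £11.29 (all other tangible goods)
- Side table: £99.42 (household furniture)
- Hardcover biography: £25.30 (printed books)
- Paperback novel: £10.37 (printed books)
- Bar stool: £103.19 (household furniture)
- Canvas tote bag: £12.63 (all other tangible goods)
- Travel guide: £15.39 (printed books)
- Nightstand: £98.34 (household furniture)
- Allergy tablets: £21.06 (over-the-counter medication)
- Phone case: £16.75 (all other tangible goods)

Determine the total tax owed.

Storage bin £14.98: all other tangible goods → 6.25% + 2% district = 8.25% → £1.24
AA batteries (8-pack) £11.29: all other tangible goods → 6.25% + 2% district = 8.25% → £0.93
Side table £99.42: household furniture → 6.5% + 0.75% district = 7.25% → £7.21
Hardcover biography £25.30: printed books → 0% + 0% district = 0% → £0.00
Paperback novel £10.37: printed books → 0% + 0% district = 0% → £0.00
Bar stool £103.19: household furniture → 6.5% + 0.75% district = 7.25% → £7.48
Canvas tote bag £12.63: all other tangible goods → 6.25% + 2% district = 8.25% → £1.04
Travel guide £15.39: printed books → 0% + 0% district = 0% → £0.00
Nightstand £98.34: household furniture → 6.5% + 0.75% district = 7.25% → £7.13
Allergy tablets £21.06: over-the-counter medication → 7.25% + 0% district = 7.25% → £1.53
Phone case £16.75: all other tangible goods → 6.25% + 2% district = 8.25% → £1.38
Total tax = £1.24 + £0.93 + £7.21 + £7.48 + £1.04 + £7.13 + £1.53 + £1.38 = £27.94

£27.94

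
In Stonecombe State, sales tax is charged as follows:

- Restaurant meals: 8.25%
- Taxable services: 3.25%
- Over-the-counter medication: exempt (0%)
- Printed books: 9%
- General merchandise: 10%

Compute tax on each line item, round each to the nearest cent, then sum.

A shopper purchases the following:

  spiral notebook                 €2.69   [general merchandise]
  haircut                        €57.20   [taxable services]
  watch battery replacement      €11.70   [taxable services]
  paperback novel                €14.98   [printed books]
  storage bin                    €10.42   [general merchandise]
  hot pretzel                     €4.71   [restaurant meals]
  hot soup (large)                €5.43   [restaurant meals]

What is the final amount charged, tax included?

€112.87

Spiral notebook €2.69: general merchandise → 10% → €0.27
Haircut €57.20: taxable services → 3.25% → €1.86
Watch battery replacement €11.70: taxable services → 3.25% → €0.38
Paperback novel €14.98: printed books → 9% → €1.35
Storage bin €10.42: general merchandise → 10% → €1.04
Hot pretzel €4.71: restaurant meals → 8.25% → €0.39
Hot soup (large) €5.43: restaurant meals → 8.25% → €0.45
Subtotal = €107.13; tax = €5.74; total due = €112.87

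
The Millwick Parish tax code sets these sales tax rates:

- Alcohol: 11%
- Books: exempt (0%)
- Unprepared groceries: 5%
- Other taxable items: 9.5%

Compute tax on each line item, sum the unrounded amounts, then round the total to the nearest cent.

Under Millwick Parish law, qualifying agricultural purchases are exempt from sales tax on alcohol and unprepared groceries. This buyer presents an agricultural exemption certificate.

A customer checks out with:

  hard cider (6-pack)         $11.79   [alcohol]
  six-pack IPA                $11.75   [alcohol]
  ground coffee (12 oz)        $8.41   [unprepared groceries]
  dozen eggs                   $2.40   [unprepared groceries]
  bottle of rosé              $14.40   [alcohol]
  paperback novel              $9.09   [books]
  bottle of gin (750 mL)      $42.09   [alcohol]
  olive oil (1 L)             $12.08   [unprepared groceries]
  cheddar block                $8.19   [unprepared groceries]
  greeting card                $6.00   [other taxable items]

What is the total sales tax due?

$0.57

Hard cider (6-pack) $11.79: alcohol, buyer-exempt → 0% → $0.00
Six-pack IPA $11.75: alcohol, buyer-exempt → 0% → $0.00
Ground coffee (12 oz) $8.41: unprepared groceries, buyer-exempt → 0% → $0.00
Dozen eggs $2.40: unprepared groceries, buyer-exempt → 0% → $0.00
Bottle of rosé $14.40: alcohol, buyer-exempt → 0% → $0.00
Paperback novel $9.09: books → 0% → $0.00
Bottle of gin (750 mL) $42.09: alcohol, buyer-exempt → 0% → $0.00
Olive oil (1 L) $12.08: unprepared groceries, buyer-exempt → 0% → $0.00
Cheddar block $8.19: unprepared groceries, buyer-exempt → 0% → $0.00
Greeting card $6.00: other taxable items → 9.5% → $0.57
Unrounded tax sum = $0.57 → $0.57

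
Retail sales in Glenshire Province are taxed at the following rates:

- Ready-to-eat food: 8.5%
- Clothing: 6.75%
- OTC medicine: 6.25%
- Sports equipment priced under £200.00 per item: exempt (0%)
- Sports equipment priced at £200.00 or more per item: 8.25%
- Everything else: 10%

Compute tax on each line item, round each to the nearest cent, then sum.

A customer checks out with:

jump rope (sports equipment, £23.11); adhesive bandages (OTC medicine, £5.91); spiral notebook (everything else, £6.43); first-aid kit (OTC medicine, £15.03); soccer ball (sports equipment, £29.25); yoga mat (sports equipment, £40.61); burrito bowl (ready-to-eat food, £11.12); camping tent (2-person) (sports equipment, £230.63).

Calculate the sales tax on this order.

£21.93

Jump rope £23.11: sports equipment, under £200.00 → 0% → £0.00
Adhesive bandages £5.91: OTC medicine → 6.25% → £0.37
Spiral notebook £6.43: everything else → 10% → £0.64
First-aid kit £15.03: OTC medicine → 6.25% → £0.94
Soccer ball £29.25: sports equipment, under £200.00 → 0% → £0.00
Yoga mat £40.61: sports equipment, under £200.00 → 0% → £0.00
Burrito bowl £11.12: ready-to-eat food → 8.5% → £0.95
Camping tent (2-person) £230.63: sports equipment, £200.00 or more → 8.25% → £19.03
Total tax = £0.37 + £0.64 + £0.94 + £0.95 + £19.03 = £21.93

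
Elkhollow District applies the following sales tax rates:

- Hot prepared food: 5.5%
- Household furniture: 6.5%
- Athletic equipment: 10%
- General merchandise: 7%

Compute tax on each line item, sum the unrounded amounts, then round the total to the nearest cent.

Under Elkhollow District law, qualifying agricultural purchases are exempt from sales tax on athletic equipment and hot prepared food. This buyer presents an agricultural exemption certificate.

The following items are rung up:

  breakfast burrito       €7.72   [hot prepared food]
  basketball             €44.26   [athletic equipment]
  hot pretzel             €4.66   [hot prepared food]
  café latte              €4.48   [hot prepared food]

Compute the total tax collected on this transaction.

Breakfast burrito €7.72: hot prepared food, buyer-exempt → 0% → €0.00
Basketball €44.26: athletic equipment, buyer-exempt → 0% → €0.00
Hot pretzel €4.66: hot prepared food, buyer-exempt → 0% → €0.00
Café latte €4.48: hot prepared food, buyer-exempt → 0% → €0.00
Unrounded tax sum = €0.00 → €0.00

€0.00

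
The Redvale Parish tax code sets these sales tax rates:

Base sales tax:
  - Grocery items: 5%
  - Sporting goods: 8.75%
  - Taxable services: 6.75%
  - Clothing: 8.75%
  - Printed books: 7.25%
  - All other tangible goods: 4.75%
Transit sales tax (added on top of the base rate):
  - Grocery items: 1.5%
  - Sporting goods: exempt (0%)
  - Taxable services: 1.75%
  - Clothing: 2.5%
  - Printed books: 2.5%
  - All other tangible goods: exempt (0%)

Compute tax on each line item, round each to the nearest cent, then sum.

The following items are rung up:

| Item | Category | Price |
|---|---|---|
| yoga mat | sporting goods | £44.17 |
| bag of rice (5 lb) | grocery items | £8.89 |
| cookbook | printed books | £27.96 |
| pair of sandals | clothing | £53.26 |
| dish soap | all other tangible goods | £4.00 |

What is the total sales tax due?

Yoga mat £44.17: sporting goods → 8.75% + 0% transit = 8.75% → £3.86
Bag of rice (5 lb) £8.89: grocery items → 5% + 1.5% transit = 6.5% → £0.58
Cookbook £27.96: printed books → 7.25% + 2.5% transit = 9.75% → £2.73
Pair of sandals £53.26: clothing → 8.75% + 2.5% transit = 11.25% → £5.99
Dish soap £4.00: all other tangible goods → 4.75% + 0% transit = 4.75% → £0.19
Total tax = £3.86 + £0.58 + £2.73 + £5.99 + £0.19 = £13.35

£13.35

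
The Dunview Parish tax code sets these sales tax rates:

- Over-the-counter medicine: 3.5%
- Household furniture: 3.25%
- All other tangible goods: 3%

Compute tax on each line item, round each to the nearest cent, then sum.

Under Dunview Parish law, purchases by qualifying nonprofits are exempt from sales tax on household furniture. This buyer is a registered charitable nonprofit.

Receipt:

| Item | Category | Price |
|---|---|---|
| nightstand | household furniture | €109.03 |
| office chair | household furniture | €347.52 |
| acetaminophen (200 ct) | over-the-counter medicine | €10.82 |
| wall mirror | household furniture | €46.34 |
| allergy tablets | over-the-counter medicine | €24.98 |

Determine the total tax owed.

Nightstand €109.03: household furniture, buyer-exempt → 0% → €0.00
Office chair €347.52: household furniture, buyer-exempt → 0% → €0.00
Acetaminophen (200 ct) €10.82: over-the-counter medicine → 3.5% → €0.38
Wall mirror €46.34: household furniture, buyer-exempt → 0% → €0.00
Allergy tablets €24.98: over-the-counter medicine → 3.5% → €0.87
Total tax = €0.38 + €0.87 = €1.25

€1.25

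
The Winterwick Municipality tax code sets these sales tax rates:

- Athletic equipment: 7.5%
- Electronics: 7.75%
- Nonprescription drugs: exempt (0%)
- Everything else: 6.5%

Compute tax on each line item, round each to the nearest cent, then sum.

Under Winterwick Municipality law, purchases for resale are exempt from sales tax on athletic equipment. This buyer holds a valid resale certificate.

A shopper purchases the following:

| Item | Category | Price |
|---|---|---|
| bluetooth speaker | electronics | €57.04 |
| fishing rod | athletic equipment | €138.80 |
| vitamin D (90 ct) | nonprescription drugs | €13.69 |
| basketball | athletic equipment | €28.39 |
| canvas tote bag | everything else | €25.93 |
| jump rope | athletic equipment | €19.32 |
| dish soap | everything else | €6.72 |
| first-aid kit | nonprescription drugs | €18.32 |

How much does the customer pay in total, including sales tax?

Bluetooth speaker €57.04: electronics → 7.75% → €4.42
Fishing rod €138.80: athletic equipment, buyer-exempt → 0% → €0.00
Vitamin D (90 ct) €13.69: nonprescription drugs → 0% → €0.00
Basketball €28.39: athletic equipment, buyer-exempt → 0% → €0.00
Canvas tote bag €25.93: everything else → 6.5% → €1.69
Jump rope €19.32: athletic equipment, buyer-exempt → 0% → €0.00
Dish soap €6.72: everything else → 6.5% → €0.44
First-aid kit €18.32: nonprescription drugs → 0% → €0.00
Subtotal = €308.21; tax = €6.55; total due = €314.76

€314.76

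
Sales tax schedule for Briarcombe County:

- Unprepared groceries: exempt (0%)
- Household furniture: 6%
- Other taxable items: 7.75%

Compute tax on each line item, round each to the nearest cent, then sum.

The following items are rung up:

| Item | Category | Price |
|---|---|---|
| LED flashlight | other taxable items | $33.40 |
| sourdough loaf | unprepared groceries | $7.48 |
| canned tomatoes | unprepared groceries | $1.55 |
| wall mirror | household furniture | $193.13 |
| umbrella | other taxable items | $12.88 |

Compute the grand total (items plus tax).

LED flashlight $33.40: other taxable items → 7.75% → $2.59
Sourdough loaf $7.48: unprepared groceries → 0% → $0.00
Canned tomatoes $1.55: unprepared groceries → 0% → $0.00
Wall mirror $193.13: household furniture → 6% → $11.59
Umbrella $12.88: other taxable items → 7.75% → $1.00
Subtotal = $248.44; tax = $15.18; total due = $263.62

$263.62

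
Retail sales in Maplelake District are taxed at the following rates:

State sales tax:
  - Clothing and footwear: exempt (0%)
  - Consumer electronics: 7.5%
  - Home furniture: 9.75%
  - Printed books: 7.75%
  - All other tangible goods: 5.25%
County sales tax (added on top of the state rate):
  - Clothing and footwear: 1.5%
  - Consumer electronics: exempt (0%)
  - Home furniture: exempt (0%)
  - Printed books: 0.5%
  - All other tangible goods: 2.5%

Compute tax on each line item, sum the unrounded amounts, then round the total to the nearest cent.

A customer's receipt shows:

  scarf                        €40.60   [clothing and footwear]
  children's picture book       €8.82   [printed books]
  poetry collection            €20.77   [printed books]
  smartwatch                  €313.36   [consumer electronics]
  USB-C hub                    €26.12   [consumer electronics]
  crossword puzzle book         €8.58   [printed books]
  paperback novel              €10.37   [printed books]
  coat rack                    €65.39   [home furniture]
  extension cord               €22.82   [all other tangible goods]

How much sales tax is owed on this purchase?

Scarf €40.60: clothing and footwear → 0% + 1.5% county = 1.5% → €0.609
Children's picture book €8.82: printed books → 7.75% + 0.5% county = 8.25% → €0.72765
Poetry collection €20.77: printed books → 7.75% + 0.5% county = 8.25% → €1.713525
Smartwatch €313.36: consumer electronics → 7.5% + 0% county = 7.5% → €23.502
USB-C hub €26.12: consumer electronics → 7.5% + 0% county = 7.5% → €1.959
Crossword puzzle book €8.58: printed books → 7.75% + 0.5% county = 8.25% → €0.70785
Paperback novel €10.37: printed books → 7.75% + 0.5% county = 8.25% → €0.855525
Coat rack €65.39: home furniture → 9.75% + 0% county = 9.75% → €6.375525
Extension cord €22.82: all other tangible goods → 5.25% + 2.5% county = 7.75% → €1.76855
Unrounded tax sum = €38.218625 → €38.22

€38.22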